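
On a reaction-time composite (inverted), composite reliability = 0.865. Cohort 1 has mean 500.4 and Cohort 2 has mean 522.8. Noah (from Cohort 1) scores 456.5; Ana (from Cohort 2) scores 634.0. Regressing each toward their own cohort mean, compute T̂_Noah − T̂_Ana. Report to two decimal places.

T̂_Noah = 0.865(456.5) + 0.135(500.4) = 462.4265
T̂_Ana = 0.865(634.0) + 0.135(522.8) = 618.9880
Difference = 462.4265 − 618.9880 = -156.5615

-156.56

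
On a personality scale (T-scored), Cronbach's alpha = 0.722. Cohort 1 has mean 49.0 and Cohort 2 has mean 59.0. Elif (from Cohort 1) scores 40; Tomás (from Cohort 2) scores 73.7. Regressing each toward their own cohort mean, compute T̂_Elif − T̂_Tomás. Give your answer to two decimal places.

T̂_Elif = 0.722(40) + 0.278(49.0) = 42.5020
T̂_Tomás = 0.722(73.7) + 0.278(59.0) = 69.6134
Difference = 42.5020 − 69.6134 = -27.1114

-27.11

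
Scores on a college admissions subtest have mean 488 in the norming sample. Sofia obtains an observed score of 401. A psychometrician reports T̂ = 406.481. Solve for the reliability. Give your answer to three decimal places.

T̂ = ρX + (1 − ρ)μ  ⇒  T̂ − μ = ρ(X − μ)
ρ = (T̂ − μ)/(X − μ) = (406.481 − 488) / (401 − 488) = -81.519 / -87.0 = 0.93700

0.937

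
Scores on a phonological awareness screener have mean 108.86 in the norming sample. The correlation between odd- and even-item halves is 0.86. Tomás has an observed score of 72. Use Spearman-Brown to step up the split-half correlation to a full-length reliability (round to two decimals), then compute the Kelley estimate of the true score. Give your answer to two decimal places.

Spearman-Brown: ρ = 2r/(1 + r) = 2(0.86)/(1 + 0.86) = 1.720/1.86 = 0.9247 → 0.92
T̂ = ρX + (1 − ρ)μ
  = 0.92 × 72 + 0.08 × 108.86
  = 66.24 + 8.7088
  = 74.949
  ≈ 74.95

74.95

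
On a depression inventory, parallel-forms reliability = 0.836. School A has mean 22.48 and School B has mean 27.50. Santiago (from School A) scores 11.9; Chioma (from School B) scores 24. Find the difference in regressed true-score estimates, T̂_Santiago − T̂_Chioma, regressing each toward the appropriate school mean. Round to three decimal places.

T̂_Santiago = 0.836(11.9) + 0.164(22.48) = 13.63512
T̂_Chioma = 0.836(24) + 0.164(27.50) = 24.57400
Difference = 13.63512 − 24.57400 = -10.93888

-10.939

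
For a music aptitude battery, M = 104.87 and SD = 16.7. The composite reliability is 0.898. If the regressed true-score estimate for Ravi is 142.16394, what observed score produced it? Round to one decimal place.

T̂ = ρX + (1 − ρ)μ  ⇒  X = (T̂ − (1 − ρ)μ) / ρ
X = (142.16394 − 0.102 × 104.87) / 0.898 = (142.16394 − 10.69674) / 0.898 = 131.46720 / 0.898 = 146.400

146.4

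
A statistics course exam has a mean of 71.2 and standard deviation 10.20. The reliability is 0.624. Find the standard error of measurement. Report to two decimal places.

SEM = SD · √(1 − ρ) = 10.20 × √0.376 = 10.20 × 0.6132 = 6.255

6.25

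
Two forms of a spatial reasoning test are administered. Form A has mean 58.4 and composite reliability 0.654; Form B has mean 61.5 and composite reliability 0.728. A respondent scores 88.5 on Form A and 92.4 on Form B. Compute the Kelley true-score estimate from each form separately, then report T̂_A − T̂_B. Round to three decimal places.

-5.910

T̂_A = 0.654(88.5) + 0.346(58.4) = 78.08540
T̂_B = 0.728(92.4) + 0.272(61.5) = 83.99520
T̂_A − T̂_B = -5.90980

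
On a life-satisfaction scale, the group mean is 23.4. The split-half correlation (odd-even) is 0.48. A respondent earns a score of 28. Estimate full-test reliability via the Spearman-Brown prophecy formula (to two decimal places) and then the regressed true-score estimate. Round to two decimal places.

Spearman-Brown: ρ = 2r/(1 + r) = 2(0.48)/(1 + 0.48) = 0.960/1.48 = 0.6486 → 0.65
T̂ = ρX + (1 − ρ)μ
  = 0.65 × 28 + 0.35 × 23.4
  = 18.20 + 8.190
  = 26.390
  ≈ 26.39

26.39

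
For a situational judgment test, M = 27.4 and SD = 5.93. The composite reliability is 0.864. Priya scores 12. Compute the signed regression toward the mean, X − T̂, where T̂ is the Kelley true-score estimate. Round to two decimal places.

T̂ = ρX + (1 − ρ)μ
  = 0.864 × 12 + 0.136 × 27.4
  = 10.368 + 3.7264
  = 14.0944
  ≈ 14.094
X − T̂ = 12 − 14.094 = -2.094 → -2.09

-2.09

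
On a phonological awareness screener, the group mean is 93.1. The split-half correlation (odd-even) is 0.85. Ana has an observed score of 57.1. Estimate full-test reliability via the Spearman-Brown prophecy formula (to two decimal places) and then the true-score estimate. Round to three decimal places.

Spearman-Brown: ρ = 2r/(1 + r) = 2(0.85)/(1 + 0.85) = 1.700/1.85 = 0.9189 → 0.92
T̂ = ρX + (1 − ρ)μ
  = 0.92 × 57.1 + 0.08 × 93.1
  = 52.532 + 7.448
  = 59.9800
  ≈ 59.980

59.980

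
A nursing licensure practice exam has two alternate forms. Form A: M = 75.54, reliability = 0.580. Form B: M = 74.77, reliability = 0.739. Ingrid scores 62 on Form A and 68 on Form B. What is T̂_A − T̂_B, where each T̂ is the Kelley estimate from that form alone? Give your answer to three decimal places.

-2.080

T̂_A = 0.580(62) + 0.420(75.54) = 67.68680
T̂_B = 0.739(68) + 0.261(74.77) = 69.76697
T̂_A − T̂_B = -2.08017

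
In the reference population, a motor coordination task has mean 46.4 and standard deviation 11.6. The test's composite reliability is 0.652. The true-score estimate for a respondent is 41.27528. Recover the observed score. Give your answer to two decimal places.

T̂ = ρX + (1 − ρ)μ  ⇒  X = (T̂ − (1 − ρ)μ) / ρ
X = (41.27528 − 0.348 × 46.4) / 0.652 = (41.27528 − 16.1472) / 0.652 = 25.12808 / 0.652 = 38.5400

38.54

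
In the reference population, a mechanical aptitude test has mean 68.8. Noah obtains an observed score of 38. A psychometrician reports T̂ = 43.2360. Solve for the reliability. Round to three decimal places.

0.830

T̂ = ρX + (1 − ρ)μ  ⇒  T̂ − μ = ρ(X − μ)
ρ = (T̂ − μ)/(X − μ) = (43.2360 − 68.8) / (38 − 68.8) = -25.5640 / -30.8 = 0.83000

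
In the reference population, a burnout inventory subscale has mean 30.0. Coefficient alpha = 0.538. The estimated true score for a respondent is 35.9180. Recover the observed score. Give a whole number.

41

T̂ = ρX + (1 − ρ)μ  ⇒  X = (T̂ − (1 − ρ)μ) / ρ
X = (35.9180 − 0.462 × 30.0) / 0.538 = (35.9180 − 13.8600) / 0.538 = 22.0580 / 0.538 = 41.00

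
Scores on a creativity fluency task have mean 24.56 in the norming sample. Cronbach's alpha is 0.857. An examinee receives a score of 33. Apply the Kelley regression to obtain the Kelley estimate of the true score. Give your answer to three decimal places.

Regress the observed score toward the mean by the unreliability: T̂ = 0.857·33 + 0.143·24.56 = 28.281 + 3.51208 = 31.7931.

31.793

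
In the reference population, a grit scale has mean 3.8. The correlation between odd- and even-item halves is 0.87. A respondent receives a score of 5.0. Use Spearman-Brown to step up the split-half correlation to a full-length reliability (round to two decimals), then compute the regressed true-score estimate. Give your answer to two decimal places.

Spearman-Brown: ρ = 2r/(1 + r) = 2(0.87)/(1 + 0.87) = 1.740/1.87 = 0.9305 → 0.93
T̂ = ρX + (1 − ρ)μ
  = 0.93 × 5.0 + 0.07 × 3.8
  = 4.650 + 0.266
  = 4.916
  ≈ 4.92

4.92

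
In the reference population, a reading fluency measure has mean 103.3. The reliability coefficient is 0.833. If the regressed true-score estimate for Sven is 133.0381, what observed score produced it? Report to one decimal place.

139.0

T̂ = ρX + (1 − ρ)μ  ⇒  X = (T̂ − (1 − ρ)μ) / ρ
X = (133.0381 − 0.167 × 103.3) / 0.833 = (133.0381 − 17.2511) / 0.833 = 115.7870 / 0.833 = 139.000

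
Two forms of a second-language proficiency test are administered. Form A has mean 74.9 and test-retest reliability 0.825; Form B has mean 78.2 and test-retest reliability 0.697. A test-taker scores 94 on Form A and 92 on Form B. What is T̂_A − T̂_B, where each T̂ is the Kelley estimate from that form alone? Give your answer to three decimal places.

2.839

T̂_A = 0.825(94) + 0.175(74.9) = 90.65750
T̂_B = 0.697(92) + 0.303(78.2) = 87.81860
T̂_A − T̂_B = 2.83890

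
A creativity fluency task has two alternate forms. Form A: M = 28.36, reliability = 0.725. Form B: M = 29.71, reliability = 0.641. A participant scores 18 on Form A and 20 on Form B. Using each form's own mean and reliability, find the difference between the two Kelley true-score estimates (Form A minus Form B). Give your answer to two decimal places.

-2.64

T̂_A = 0.725(18) + 0.275(28.36) = 20.8490
T̂_B = 0.641(20) + 0.359(29.71) = 23.4859
T̂_A − T̂_B = -2.6369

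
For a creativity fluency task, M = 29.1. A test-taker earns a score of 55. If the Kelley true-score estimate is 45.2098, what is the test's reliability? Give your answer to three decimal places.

0.622

T̂ = ρX + (1 − ρ)μ  ⇒  T̂ − μ = ρ(X − μ)
ρ = (T̂ − μ)/(X − μ) = (45.2098 − 29.1) / (55 − 29.1) = 16.1098 / 25.9 = 0.62200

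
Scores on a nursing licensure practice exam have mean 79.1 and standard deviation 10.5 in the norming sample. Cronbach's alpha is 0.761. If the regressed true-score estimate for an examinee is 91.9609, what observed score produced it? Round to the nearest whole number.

96

T̂ = ρX + (1 − ρ)μ  ⇒  X = (T̂ − (1 − ρ)μ) / ρ
X = (91.9609 − 0.239 × 79.1) / 0.761 = (91.9609 − 18.9049) / 0.761 = 73.0560 / 0.761 = 96.00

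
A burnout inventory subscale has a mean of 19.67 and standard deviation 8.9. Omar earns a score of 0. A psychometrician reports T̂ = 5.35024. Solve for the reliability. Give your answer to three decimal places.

0.728

T̂ = ρX + (1 − ρ)μ  ⇒  T̂ − μ = ρ(X − μ)
ρ = (T̂ − μ)/(X − μ) = (5.35024 − 19.67) / (0 − 19.67) = -14.31976 / -19.67 = 0.72800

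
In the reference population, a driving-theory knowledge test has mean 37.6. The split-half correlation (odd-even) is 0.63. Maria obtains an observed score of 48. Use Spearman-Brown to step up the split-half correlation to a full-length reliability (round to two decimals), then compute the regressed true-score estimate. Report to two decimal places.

Spearman-Brown: ρ = 2r/(1 + r) = 2(0.63)/(1 + 0.63) = 1.260/1.63 = 0.7730 → 0.77
Weight the observed score by reliability and the mean by (1 − reliability): T̂ = 0.77·48 + 0.23·37.6 = 36.96 + 8.648 = 45.608.

45.61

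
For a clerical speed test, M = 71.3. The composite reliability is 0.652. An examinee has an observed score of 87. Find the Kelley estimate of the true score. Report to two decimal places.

81.54

Regress the observed score toward the mean by the unreliability: T̂ = 0.652·87 + 0.348·71.3 = 56.724 + 24.8124 = 81.536.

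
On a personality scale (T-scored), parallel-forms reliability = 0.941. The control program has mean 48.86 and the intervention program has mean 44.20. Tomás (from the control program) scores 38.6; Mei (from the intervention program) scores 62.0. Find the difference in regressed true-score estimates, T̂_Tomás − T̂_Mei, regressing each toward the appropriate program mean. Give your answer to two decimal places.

-21.74

T̂_Tomás = 0.941(38.6) + 0.059(48.86) = 39.2053
T̂_Mei = 0.941(62.0) + 0.059(44.20) = 60.9498
Difference = 39.2053 − 60.9498 = -21.7445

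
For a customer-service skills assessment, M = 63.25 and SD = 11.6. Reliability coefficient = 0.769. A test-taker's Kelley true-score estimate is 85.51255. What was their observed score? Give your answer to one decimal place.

92.2

T̂ = ρX + (1 − ρ)μ  ⇒  X = (T̂ − (1 − ρ)μ) / ρ
X = (85.51255 − 0.231 × 63.25) / 0.769 = (85.51255 − 14.61075) / 0.769 = 70.90180 / 0.769 = 92.200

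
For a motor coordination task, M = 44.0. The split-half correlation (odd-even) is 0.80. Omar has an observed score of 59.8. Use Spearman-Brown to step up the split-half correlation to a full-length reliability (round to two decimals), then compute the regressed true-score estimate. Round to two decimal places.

Spearman-Brown: ρ = 2r/(1 + r) = 2(0.80)/(1 + 0.80) = 1.600/1.80 = 0.8889 → 0.89
Regress the observed score toward the mean by the unreliability: T̂ = 0.89·59.8 + 0.11·44.0 = 53.222 + 4.840 = 58.062.

58.06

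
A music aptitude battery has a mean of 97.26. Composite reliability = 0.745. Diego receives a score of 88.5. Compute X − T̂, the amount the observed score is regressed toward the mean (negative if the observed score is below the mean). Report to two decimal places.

-2.23

T̂ = ρX + (1 − ρ)μ
  = 0.745 × 88.5 + 0.255 × 97.26
  = 65.9325 + 24.80130
  = 90.7338
  ≈ 90.734
X − T̂ = 88.5 − 90.734 = -2.234 → -2.23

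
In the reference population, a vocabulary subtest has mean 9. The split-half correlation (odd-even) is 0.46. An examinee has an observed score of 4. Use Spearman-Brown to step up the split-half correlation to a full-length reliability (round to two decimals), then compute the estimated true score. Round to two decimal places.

Spearman-Brown: ρ = 2r/(1 + r) = 2(0.46)/(1 + 0.46) = 0.920/1.46 = 0.6301 → 0.63
T̂ = ρX + (1 − ρ)μ
  = 0.63 × 4 + 0.37 × 9
  = 2.52 + 3.33
  = 5.850
  ≈ 5.85

5.85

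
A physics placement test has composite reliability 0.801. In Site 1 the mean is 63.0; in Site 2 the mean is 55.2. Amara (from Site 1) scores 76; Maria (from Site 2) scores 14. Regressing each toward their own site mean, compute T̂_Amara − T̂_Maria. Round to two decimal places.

51.21

T̂_Amara = 0.801(76) + 0.199(63.0) = 73.4130
T̂_Maria = 0.801(14) + 0.199(55.2) = 22.1988
Difference = 73.4130 − 22.1988 = 51.2142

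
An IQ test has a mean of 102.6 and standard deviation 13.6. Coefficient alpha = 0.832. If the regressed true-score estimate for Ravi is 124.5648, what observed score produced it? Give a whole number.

T̂ = ρX + (1 − ρ)μ  ⇒  X = (T̂ − (1 − ρ)μ) / ρ
X = (124.5648 − 0.168 × 102.6) / 0.832 = (124.5648 − 17.2368) / 0.832 = 107.3280 / 0.832 = 129.00

129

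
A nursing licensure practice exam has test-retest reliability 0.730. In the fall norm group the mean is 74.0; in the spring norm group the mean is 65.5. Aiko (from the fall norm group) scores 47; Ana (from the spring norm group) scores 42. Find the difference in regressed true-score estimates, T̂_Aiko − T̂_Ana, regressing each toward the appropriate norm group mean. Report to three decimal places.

5.945

T̂_Aiko = 0.730(47) + 0.270(74.0) = 54.29000
T̂_Ana = 0.730(42) + 0.270(65.5) = 48.34500
Difference = 54.29000 − 48.34500 = 5.94500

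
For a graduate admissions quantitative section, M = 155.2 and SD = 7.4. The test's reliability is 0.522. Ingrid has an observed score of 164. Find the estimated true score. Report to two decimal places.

159.79

T̂ = ρX + (1 − ρ)μ
  = 0.522 × 164 + 0.478 × 155.2
  = 85.608 + 74.1856
  = 159.794
  ≈ 159.79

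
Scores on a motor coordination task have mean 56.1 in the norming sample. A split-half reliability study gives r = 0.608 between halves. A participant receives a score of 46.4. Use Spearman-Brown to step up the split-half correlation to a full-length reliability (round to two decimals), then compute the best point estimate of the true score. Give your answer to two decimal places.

Spearman-Brown: ρ = 2r/(1 + r) = 2(0.608)/(1 + 0.608) = 1.2160/1.608 = 0.7562 → 0.76
Kelley's formula gives T̂ = 0.76·46.4 + 0.24·56.1 = 35.264 + 13.464 = 48.728.

48.73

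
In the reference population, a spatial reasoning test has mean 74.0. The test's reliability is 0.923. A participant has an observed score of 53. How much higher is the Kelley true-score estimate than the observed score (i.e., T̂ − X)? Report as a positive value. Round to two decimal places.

Regress the observed score toward the mean by the unreliability: T̂ = 0.923·53 + 0.077·74.0 = 48.919 + 5.6980 = 54.6170.
T̂ − X = 54.617 − 53 = 1.617 → 1.62

1.62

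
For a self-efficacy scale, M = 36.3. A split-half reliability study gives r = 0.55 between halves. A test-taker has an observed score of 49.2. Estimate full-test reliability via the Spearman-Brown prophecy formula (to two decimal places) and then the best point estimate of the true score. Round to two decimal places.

45.46

Spearman-Brown: ρ = 2r/(1 + r) = 2(0.55)/(1 + 0.55) = 1.100/1.55 = 0.7097 → 0.71
T̂ = ρX + (1 − ρ)μ
  = 0.71 × 49.2 + 0.29 × 36.3
  = 34.932 + 10.527
  = 45.459
  ≈ 45.46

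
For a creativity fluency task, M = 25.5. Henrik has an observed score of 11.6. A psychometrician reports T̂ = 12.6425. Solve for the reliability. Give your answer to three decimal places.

0.925

T̂ = ρX + (1 − ρ)μ  ⇒  T̂ − μ = ρ(X − μ)
ρ = (T̂ − μ)/(X − μ) = (12.6425 − 25.5) / (11.6 − 25.5) = -12.8575 / -13.9 = 0.92500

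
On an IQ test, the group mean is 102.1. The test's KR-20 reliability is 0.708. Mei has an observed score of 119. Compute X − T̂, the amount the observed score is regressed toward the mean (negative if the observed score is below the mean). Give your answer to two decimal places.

T̂ = ρX + (1 − ρ)μ
  = 0.708 × 119 + 0.292 × 102.1
  = 84.252 + 29.8132
  = 114.0652
  ≈ 114.065
X − T̂ = 119 − 114.065 = 4.935 → 4.93

4.93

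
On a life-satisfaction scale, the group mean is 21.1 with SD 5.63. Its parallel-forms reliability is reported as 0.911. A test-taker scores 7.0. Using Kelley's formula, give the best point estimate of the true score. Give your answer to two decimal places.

8.25

Weight the observed score by reliability and the mean by (1 − reliability): T̂ = 0.911·7.0 + 0.089·21.1 = 6.3770 + 1.8779 = 8.255.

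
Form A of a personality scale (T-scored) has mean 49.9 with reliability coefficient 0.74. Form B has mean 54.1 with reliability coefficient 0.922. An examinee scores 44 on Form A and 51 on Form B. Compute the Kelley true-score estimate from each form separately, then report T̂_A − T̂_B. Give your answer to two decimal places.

-5.71

T̂_A = 0.74(44) + 0.26(49.9) = 45.5340
T̂_B = 0.922(51) + 0.078(54.1) = 51.2418
T̂_A − T̂_B = -5.7078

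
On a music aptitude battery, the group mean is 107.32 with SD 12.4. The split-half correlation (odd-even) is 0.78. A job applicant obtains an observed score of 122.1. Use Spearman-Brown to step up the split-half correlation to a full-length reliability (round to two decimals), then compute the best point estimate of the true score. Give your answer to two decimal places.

120.33

Spearman-Brown: ρ = 2r/(1 + r) = 2(0.78)/(1 + 0.78) = 1.560/1.78 = 0.8764 → 0.88
T̂ = ρX + (1 − ρ)μ
  = 0.88 × 122.1 + 0.12 × 107.32
  = 107.448 + 12.8784
  = 120.326
  ≈ 120.33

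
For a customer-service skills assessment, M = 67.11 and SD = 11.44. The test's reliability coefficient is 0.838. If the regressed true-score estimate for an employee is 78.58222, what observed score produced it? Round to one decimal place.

T̂ = ρX + (1 − ρ)μ  ⇒  X = (T̂ − (1 − ρ)μ) / ρ
X = (78.58222 − 0.162 × 67.11) / 0.838 = (78.58222 − 10.87182) / 0.838 = 67.71040 / 0.838 = 80.800

80.8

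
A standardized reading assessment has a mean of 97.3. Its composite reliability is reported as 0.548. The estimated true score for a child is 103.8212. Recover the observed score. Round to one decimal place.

T̂ = ρX + (1 − ρ)μ  ⇒  X = (T̂ − (1 − ρ)μ) / ρ
X = (103.8212 − 0.452 × 97.3) / 0.548 = (103.8212 − 43.9796) / 0.548 = 59.8416 / 0.548 = 109.200

109.2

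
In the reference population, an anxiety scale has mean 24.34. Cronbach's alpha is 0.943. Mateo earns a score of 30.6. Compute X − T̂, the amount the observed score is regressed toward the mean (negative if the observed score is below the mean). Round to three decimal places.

T̂ = 0.943(30.6) + 0.057(24.34) = 28.8558 + 1.38738 = 30.24318 → 30.2432
X − T̂ = 30.6 − 30.2432 = 0.3568 → 0.357

0.357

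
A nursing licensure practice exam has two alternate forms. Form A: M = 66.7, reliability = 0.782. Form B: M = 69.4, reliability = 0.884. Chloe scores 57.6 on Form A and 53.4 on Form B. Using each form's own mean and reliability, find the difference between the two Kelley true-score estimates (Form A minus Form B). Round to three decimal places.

4.328

T̂_A = 0.782(57.6) + 0.218(66.7) = 59.58380
T̂_B = 0.884(53.4) + 0.116(69.4) = 55.25600
T̂_A − T̂_B = 4.32780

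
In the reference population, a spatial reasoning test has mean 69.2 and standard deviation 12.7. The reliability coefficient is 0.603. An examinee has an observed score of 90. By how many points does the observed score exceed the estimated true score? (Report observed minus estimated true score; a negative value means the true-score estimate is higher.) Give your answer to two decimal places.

T̂ = 0.603(90) + 0.397(69.2) = 54.270 + 27.4724 = 81.7424 → 81.742
X − T̂ = 90 − 81.742 = 8.258 → 8.26

8.26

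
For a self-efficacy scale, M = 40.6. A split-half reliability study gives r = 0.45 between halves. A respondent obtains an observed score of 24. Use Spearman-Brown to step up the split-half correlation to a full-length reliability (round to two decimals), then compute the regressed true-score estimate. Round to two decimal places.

30.31

Spearman-Brown: ρ = 2r/(1 + r) = 2(0.45)/(1 + 0.45) = 0.900/1.45 = 0.6207 → 0.62
T̂ = ρX + (1 − ρ)μ
  = 0.62 × 24 + 0.38 × 40.6
  = 14.88 + 15.428
  = 30.308
  ≈ 30.31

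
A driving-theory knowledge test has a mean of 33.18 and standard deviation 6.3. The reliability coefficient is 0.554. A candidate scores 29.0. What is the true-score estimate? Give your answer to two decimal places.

30.86

Weight the observed score by reliability and the mean by (1 − reliability): T̂ = 0.554·29.0 + 0.446·33.18 = 16.0660 + 14.79828 = 30.864.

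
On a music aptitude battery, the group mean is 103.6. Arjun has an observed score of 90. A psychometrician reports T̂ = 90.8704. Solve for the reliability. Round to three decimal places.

T̂ = ρX + (1 − ρ)μ  ⇒  T̂ − μ = ρ(X − μ)
ρ = (T̂ − μ)/(X − μ) = (90.8704 − 103.6) / (90 − 103.6) = -12.7296 / -13.6 = 0.93600

0.936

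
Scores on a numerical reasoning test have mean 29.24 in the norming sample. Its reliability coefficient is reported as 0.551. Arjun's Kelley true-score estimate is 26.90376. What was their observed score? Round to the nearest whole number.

T̂ = ρX + (1 − ρ)μ  ⇒  X = (T̂ − (1 − ρ)μ) / ρ
X = (26.90376 − 0.449 × 29.24) / 0.551 = (26.90376 − 13.12876) / 0.551 = 13.77500 / 0.551 = 25.00

25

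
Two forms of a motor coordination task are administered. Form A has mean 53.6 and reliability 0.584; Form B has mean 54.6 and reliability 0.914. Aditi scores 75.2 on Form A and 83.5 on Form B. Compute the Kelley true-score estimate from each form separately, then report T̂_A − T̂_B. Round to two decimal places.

-14.80

T̂_A = 0.584(75.2) + 0.416(53.6) = 66.2144
T̂_B = 0.914(83.5) + 0.086(54.6) = 81.0146
T̂_A − T̂_B = -14.8002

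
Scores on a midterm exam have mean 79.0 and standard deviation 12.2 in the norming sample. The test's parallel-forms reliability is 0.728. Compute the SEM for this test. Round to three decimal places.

6.363

SEM = SD · √(1 − ρ) = 12.2 × √0.272 = 12.2 × 0.5215 = 6.3627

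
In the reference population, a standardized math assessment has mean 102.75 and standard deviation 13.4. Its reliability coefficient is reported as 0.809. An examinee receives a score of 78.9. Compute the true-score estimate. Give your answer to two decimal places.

T̂ = ρX + (1 − ρ)μ
  = 0.809 × 78.9 + 0.191 × 102.75
  = 63.8301 + 19.62525
  = 83.455
  ≈ 83.46

83.46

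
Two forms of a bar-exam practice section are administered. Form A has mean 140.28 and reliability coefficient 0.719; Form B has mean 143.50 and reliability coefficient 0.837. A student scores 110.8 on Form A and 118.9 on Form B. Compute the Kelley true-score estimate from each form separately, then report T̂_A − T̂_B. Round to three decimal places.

-3.826

T̂_A = 0.719(110.8) + 0.281(140.28) = 119.08388
T̂_B = 0.837(118.9) + 0.163(143.50) = 122.90980
T̂_A − T̂_B = -3.82592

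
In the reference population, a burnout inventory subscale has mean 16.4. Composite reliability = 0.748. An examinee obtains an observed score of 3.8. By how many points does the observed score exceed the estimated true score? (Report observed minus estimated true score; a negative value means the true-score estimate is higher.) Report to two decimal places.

T̂ = 0.748(3.8) + 0.252(16.4) = 2.8424 + 4.1328 = 6.9752 → 6.975
X − T̂ = 3.8 − 6.975 = -3.175 → -3.18

-3.18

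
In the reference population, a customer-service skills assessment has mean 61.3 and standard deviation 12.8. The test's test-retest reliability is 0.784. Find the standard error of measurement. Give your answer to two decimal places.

SEM = SD · √(1 − ρ) = 12.8 × √0.216 = 12.8 × 0.4648 = 5.949

5.95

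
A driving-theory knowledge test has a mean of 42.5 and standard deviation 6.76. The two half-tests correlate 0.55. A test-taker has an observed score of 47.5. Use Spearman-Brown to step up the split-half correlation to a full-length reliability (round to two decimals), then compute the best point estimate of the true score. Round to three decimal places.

Spearman-Brown: ρ = 2r/(1 + r) = 2(0.55)/(1 + 0.55) = 1.100/1.55 = 0.7097 → 0.71
Weight the observed score by reliability and the mean by (1 − reliability): T̂ = 0.71·47.5 + 0.29·42.5 = 33.725 + 12.325 = 46.0500.

46.050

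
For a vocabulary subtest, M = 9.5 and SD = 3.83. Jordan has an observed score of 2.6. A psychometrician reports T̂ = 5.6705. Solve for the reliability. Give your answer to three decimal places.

T̂ = ρX + (1 − ρ)μ  ⇒  T̂ − μ = ρ(X − μ)
ρ = (T̂ − μ)/(X − μ) = (5.6705 − 9.5) / (2.6 − 9.5) = -3.8295 / -6.9 = 0.55500

0.555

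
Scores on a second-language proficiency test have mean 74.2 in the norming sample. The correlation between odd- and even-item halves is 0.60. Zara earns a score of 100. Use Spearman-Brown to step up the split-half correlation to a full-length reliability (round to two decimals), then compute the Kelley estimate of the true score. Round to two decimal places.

Spearman-Brown: ρ = 2r/(1 + r) = 2(0.60)/(1 + 0.60) = 1.200/1.60 = 0.7500 → 0.75
Weight the observed score by reliability and the mean by (1 − reliability): T̂ = 0.75·100 + 0.25·74.2 = 75.00 + 18.550 = 93.550.

93.55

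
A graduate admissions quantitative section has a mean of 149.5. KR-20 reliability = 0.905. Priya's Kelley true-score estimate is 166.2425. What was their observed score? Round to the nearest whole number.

T̂ = ρX + (1 − ρ)μ  ⇒  X = (T̂ − (1 − ρ)μ) / ρ
X = (166.2425 − 0.095 × 149.5) / 0.905 = (166.2425 − 14.2025) / 0.905 = 152.0400 / 0.905 = 168.00

168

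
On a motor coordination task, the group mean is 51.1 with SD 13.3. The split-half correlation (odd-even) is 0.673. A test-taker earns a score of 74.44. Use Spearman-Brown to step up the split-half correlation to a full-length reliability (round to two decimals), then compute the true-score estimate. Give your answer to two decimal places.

69.77

Spearman-Brown: ρ = 2r/(1 + r) = 2(0.673)/(1 + 0.673) = 1.3460/1.673 = 0.8045 → 0.80
T̂ = 0.80(74.44) + 0.20(51.1) = 59.5520 + 10.220 = 69.772 → 69.77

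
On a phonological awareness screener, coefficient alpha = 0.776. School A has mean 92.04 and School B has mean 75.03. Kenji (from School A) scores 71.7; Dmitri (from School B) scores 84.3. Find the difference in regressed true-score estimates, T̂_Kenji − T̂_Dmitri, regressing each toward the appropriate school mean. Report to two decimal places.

T̂_Kenji = 0.776(71.7) + 0.224(92.04) = 76.2562
T̂_Dmitri = 0.776(84.3) + 0.224(75.03) = 82.2235
Difference = 76.2562 − 82.2235 = -5.9674

-5.97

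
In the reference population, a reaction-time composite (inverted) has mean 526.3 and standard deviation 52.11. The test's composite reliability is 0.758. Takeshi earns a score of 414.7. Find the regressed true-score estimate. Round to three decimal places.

441.707

Kelley's formula gives T̂ = 0.758·414.7 + 0.242·526.3 = 314.3426 + 127.3646 = 441.7072.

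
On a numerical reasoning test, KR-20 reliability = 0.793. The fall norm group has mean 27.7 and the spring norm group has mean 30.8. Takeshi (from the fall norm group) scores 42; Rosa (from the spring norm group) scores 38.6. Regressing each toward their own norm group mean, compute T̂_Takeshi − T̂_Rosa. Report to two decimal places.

2.05

T̂_Takeshi = 0.793(42) + 0.207(27.7) = 39.0399
T̂_Rosa = 0.793(38.6) + 0.207(30.8) = 36.9854
Difference = 39.0399 − 36.9854 = 2.0545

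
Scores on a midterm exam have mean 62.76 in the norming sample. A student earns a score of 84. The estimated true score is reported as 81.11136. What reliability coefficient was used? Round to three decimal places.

0.864

T̂ = ρX + (1 − ρ)μ  ⇒  T̂ − μ = ρ(X − μ)
ρ = (T̂ − μ)/(X − μ) = (81.11136 − 62.76) / (84 − 62.76) = 18.35136 / 21.24 = 0.86400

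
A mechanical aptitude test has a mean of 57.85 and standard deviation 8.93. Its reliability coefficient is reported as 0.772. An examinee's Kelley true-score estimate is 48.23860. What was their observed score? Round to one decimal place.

T̂ = ρX + (1 − ρ)μ  ⇒  X = (T̂ − (1 − ρ)μ) / ρ
X = (48.23860 − 0.228 × 57.85) / 0.772 = (48.23860 − 13.18980) / 0.772 = 35.04880 / 0.772 = 45.400

45.4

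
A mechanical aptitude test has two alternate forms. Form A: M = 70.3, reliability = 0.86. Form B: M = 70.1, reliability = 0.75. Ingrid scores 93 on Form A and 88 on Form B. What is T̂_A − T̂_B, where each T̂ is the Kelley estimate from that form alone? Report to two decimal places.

6.30

T̂_A = 0.86(93) + 0.14(70.3) = 89.8220
T̂_B = 0.75(88) + 0.25(70.1) = 83.5250
T̂_A − T̂_B = 6.2970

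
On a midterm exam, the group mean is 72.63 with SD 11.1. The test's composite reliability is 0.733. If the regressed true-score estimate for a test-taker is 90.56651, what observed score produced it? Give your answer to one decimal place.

T̂ = ρX + (1 − ρ)μ  ⇒  X = (T̂ − (1 − ρ)μ) / ρ
X = (90.56651 − 0.267 × 72.63) / 0.733 = (90.56651 − 19.39221) / 0.733 = 71.17430 / 0.733 = 97.100

97.1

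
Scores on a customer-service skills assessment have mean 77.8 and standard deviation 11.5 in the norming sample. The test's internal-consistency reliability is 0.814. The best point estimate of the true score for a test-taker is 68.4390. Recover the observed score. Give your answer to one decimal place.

66.3

T̂ = ρX + (1 − ρ)μ  ⇒  X = (T̂ − (1 − ρ)μ) / ρ
X = (68.4390 − 0.186 × 77.8) / 0.814 = (68.4390 − 14.4708) / 0.814 = 53.9682 / 0.814 = 66.300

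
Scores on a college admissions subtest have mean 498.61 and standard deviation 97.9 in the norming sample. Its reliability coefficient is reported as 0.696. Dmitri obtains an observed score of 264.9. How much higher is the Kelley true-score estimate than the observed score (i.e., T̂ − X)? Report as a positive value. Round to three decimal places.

71.048

Kelley's formula gives T̂ = 0.696·264.9 + 0.304·498.61 = 184.3704 + 151.57744 = 335.94784.
T̂ − X = 335.9478 − 264.9 = 71.0478 → 71.048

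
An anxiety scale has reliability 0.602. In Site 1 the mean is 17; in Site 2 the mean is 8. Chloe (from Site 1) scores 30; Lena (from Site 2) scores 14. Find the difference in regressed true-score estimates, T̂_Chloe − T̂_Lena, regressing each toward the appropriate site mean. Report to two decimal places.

13.21

T̂_Chloe = 0.602(30) + 0.398(17) = 24.8260
T̂_Lena = 0.602(14) + 0.398(8) = 11.6120
Difference = 24.8260 − 11.6120 = 13.2140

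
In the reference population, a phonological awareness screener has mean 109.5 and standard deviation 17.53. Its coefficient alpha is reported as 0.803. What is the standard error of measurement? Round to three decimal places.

SEM = SD · √(1 − ρ) = 17.53 × √0.197 = 17.53 × 0.4438 = 7.7806

7.781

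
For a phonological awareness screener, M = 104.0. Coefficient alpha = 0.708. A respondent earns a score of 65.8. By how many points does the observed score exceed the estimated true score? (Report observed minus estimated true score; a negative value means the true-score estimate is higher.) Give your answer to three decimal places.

-11.154

T̂ = 0.708(65.8) + 0.292(104.0) = 46.5864 + 30.3680 = 76.95440 → 76.9544
X − T̂ = 65.8 − 76.9544 = -11.1544 → -11.154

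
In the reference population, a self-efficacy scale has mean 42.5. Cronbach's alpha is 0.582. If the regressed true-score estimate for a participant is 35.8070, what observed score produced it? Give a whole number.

T̂ = ρX + (1 − ρ)μ  ⇒  X = (T̂ − (1 − ρ)μ) / ρ
X = (35.8070 − 0.418 × 42.5) / 0.582 = (35.8070 − 17.7650) / 0.582 = 18.0420 / 0.582 = 31.00

31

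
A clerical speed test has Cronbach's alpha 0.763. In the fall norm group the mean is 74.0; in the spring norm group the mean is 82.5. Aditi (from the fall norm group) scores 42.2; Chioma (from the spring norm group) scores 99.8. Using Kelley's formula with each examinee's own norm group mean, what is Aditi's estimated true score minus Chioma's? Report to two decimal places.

T̂_Aditi = 0.763(42.2) + 0.237(74.0) = 49.7366
T̂_Chioma = 0.763(99.8) + 0.237(82.5) = 95.6999
Difference = 49.7366 − 95.6999 = -45.9633

-45.96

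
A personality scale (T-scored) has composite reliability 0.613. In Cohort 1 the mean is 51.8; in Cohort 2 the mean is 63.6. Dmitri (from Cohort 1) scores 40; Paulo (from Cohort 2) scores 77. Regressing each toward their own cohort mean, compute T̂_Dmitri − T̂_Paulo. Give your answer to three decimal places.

-27.248

T̂_Dmitri = 0.613(40) + 0.387(51.8) = 44.56660
T̂_Paulo = 0.613(77) + 0.387(63.6) = 71.81420
Difference = 44.56660 − 71.81420 = -27.24760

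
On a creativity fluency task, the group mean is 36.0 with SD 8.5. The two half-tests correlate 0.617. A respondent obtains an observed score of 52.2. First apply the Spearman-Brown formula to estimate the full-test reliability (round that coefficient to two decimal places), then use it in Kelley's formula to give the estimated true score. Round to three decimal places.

Spearman-Brown: ρ = 2r/(1 + r) = 2(0.617)/(1 + 0.617) = 1.2340/1.617 = 0.7631 → 0.76
T̂ = 0.76(52.2) + 0.24(36.0) = 39.672 + 8.640 = 48.3120 → 48.312

48.312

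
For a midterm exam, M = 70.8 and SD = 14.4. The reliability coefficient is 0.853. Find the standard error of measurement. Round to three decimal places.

SEM = SD · √(1 − ρ) = 14.4 × √0.147 = 14.4 × 0.3834 = 5.5210

5.521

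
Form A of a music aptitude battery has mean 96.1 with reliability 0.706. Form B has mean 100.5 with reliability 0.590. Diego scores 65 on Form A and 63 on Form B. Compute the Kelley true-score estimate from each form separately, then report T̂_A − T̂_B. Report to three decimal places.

-4.232

T̂_A = 0.706(65) + 0.294(96.1) = 74.14340
T̂_B = 0.590(63) + 0.410(100.5) = 78.37500
T̂_A − T̂_B = -4.23160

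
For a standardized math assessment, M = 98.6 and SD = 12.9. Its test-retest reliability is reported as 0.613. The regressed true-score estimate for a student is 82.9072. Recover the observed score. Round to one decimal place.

T̂ = ρX + (1 − ρ)μ  ⇒  X = (T̂ − (1 − ρ)μ) / ρ
X = (82.9072 − 0.387 × 98.6) / 0.613 = (82.9072 − 38.1582) / 0.613 = 44.7490 / 0.613 = 73.000

73.0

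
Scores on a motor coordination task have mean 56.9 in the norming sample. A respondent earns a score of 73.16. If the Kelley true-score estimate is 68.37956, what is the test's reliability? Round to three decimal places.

0.706

T̂ = ρX + (1 − ρ)μ  ⇒  T̂ − μ = ρ(X − μ)
ρ = (T̂ − μ)/(X − μ) = (68.37956 − 56.9) / (73.16 − 56.9) = 11.47956 / 16.26 = 0.70600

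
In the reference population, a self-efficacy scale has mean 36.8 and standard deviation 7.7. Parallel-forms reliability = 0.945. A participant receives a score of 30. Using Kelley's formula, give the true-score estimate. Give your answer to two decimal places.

Weight the observed score by reliability and the mean by (1 − reliability): T̂ = 0.945·30 + 0.055·36.8 = 28.350 + 2.0240 = 30.374.

30.37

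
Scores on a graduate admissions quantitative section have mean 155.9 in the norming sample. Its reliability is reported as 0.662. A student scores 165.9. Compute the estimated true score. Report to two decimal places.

162.52

T̂ = ρX + (1 − ρ)μ
  = 0.662 × 165.9 + 0.338 × 155.9
  = 109.8258 + 52.6942
  = 162.520
  ≈ 162.52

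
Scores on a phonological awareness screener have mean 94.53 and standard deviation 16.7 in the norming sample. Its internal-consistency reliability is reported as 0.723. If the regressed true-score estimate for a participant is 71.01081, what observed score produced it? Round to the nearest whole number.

62

T̂ = ρX + (1 − ρ)μ  ⇒  X = (T̂ − (1 − ρ)μ) / ρ
X = (71.01081 − 0.277 × 94.53) / 0.723 = (71.01081 − 26.18481) / 0.723 = 44.82600 / 0.723 = 62.00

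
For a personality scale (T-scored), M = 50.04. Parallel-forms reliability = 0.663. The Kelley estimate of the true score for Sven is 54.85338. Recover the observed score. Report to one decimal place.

57.3

T̂ = ρX + (1 − ρ)μ  ⇒  X = (T̂ − (1 − ρ)μ) / ρ
X = (54.85338 − 0.337 × 50.04) / 0.663 = (54.85338 − 16.86348) / 0.663 = 37.98990 / 0.663 = 57.300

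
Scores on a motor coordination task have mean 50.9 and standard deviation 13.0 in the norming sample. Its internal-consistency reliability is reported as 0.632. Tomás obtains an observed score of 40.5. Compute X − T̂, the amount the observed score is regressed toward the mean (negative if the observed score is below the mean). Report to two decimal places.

Kelley's formula gives T̂ = 0.632·40.5 + 0.368·50.9 = 25.5960 + 18.7312 = 44.3272.
X − T̂ = 40.5 − 44.327 = -3.827 → -3.83

-3.83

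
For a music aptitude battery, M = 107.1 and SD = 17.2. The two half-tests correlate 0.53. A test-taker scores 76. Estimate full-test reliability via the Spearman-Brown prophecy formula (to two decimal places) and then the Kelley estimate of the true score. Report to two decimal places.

85.64

Spearman-Brown: ρ = 2r/(1 + r) = 2(0.53)/(1 + 0.53) = 1.060/1.53 = 0.6928 → 0.69
T̂ = ρX + (1 − ρ)μ
  = 0.69 × 76 + 0.31 × 107.1
  = 52.44 + 33.201
  = 85.641
  ≈ 85.64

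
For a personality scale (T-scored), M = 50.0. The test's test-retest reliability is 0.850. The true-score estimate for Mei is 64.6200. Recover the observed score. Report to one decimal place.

67.2

T̂ = ρX + (1 − ρ)μ  ⇒  X = (T̂ − (1 − ρ)μ) / ρ
X = (64.6200 − 0.150 × 50.0) / 0.850 = (64.6200 − 7.5000) / 0.850 = 57.1200 / 0.850 = 67.200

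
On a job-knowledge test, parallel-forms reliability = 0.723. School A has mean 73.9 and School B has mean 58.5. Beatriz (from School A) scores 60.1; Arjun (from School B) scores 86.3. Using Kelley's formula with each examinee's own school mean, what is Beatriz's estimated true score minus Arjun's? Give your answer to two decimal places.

-14.68

T̂_Beatriz = 0.723(60.1) + 0.277(73.9) = 63.9226
T̂_Arjun = 0.723(86.3) + 0.277(58.5) = 78.5994
Difference = 63.9226 − 78.5994 = -14.6768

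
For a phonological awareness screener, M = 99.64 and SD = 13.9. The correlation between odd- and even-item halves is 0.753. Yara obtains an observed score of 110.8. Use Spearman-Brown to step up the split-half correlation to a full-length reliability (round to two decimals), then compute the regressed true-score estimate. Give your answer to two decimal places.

Spearman-Brown: ρ = 2r/(1 + r) = 2(0.753)/(1 + 0.753) = 1.5060/1.753 = 0.8591 → 0.86
Kelley's formula gives T̂ = 0.86·110.8 + 0.14·99.64 = 95.288 + 13.9496 = 109.238.

109.24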